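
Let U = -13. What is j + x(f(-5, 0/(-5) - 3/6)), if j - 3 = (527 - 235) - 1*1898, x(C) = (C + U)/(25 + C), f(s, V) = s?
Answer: -16039/10 ≈ -1603.9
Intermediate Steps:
x(C) = (-13 + C)/(25 + C) (x(C) = (C - 13)/(25 + C) = (-13 + C)/(25 + C))
j = -1603 (j = 3 + ((527 - 235) - 1*1898) = 3 + (292 - 1898) = 3 - 1606 = -1603)
j + x(f(-5, 0/(-5) - 3/6)) = -1603 + (-13 - 5)/(25 - 5) = -1603 - 18/20 = -1603 + (1/20)*(-18) = -1603 - 9/10 = -16039/10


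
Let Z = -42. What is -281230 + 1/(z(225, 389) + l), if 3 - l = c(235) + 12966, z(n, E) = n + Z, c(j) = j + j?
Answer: -3726297501/13250 ≈ -2.8123e+5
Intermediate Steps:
c(j) = 2*j
z(n, E) = -42 + n (z(n, E) = n - 42 = -42 + n)
l = -13433 (l = 3 - (2*235 + 12966) = 3 - (470 + 12966) = 3 - 1*13436 = 3 - 13436 = -13433)
-281230 + 1/(z(225, 389) + l) = -281230 + 1/((-42 + 225) - 13433) = -281230 + 1/(183 - 13433) = -281230 + 1/(-13250) = -281230 - 1/13250 = -3726297501/13250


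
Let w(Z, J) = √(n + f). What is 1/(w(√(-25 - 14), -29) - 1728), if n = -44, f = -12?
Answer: -216/373255 - I*√14/1493020 ≈ -0.00057869 - 2.5061e-6*I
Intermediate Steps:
w(Z, J) = 2*I*√14 (w(Z, J) = √(-44 - 12) = √(-56) = 2*I*√14)
1/(w(√(-25 - 14), -29) - 1728) = 1/(2*I*√14 - 1728) = 1/(-1728 + 2*I*√14)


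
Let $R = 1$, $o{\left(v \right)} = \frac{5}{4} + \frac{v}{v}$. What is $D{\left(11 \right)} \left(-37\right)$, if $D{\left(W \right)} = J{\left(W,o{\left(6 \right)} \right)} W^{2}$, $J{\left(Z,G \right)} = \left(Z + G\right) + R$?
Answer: $- \frac{255189}{4} \approx -63797.0$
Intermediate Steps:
$o{\left(v \right)} = \frac{9}{4}$ ($o{\left(v \right)} = 5 \cdot \frac{1}{4} + 1 = \frac{5}{4} + 1 = \frac{9}{4}$)
$J{\left(Z,G \right)} = 1 + G + Z$ ($J{\left(Z,G \right)} = \left(Z + G\right) + 1 = \left(G + Z\right) + 1 = 1 + G + Z$)
$D{\left(W \right)} = W^{2} \left(\frac{13}{4} + W\right)$ ($D{\left(W \right)} = \left(1 + \frac{9}{4} + W\right) W^{2} = \left(\frac{13}{4} + W\right) W^{2} = W^{2} \left(\frac{13}{4} + W\right)$)
$D{\left(11 \right)} \left(-37\right) = 11^{2} \left(\frac{13}{4} + 11\right) \left(-37\right) = 121 \cdot \frac{57}{4} \left(-37\right) = \frac{6897}{4} \left(-37\right) = - \frac{255189}{4}$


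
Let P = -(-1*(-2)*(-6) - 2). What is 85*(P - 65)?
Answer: -4335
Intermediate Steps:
P = 14 (P = -(2*(-6) - 2) = -(-12 - 2) = -1*(-14) = 14)
85*(P - 65) = 85*(14 - 65) = 85*(-51) = -4335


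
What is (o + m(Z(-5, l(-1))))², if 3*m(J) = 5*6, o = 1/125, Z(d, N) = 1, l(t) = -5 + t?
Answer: 1565001/15625 ≈ 100.16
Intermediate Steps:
o = 1/125 ≈ 0.0080000
m(J) = 10 (m(J) = (5*6)/3 = (⅓)*30 = 10)
(o + m(Z(-5, l(-1))))² = (1/125 + 10)² = (1251/125)² = 1565001/15625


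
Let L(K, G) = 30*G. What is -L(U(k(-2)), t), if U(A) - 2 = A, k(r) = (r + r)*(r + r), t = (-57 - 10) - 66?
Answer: 3990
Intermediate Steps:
t = -133 (t = -67 - 66 = -133)
k(r) = 4*r**2 (k(r) = (2*r)*(2*r) = 4*r**2)
U(A) = 2 + A
-L(U(k(-2)), t) = -30*(-133) = -1*(-3990) = 3990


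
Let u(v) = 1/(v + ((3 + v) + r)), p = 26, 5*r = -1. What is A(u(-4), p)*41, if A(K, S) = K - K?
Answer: 0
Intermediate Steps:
r = -⅕ (r = (⅕)*(-1) = -⅕ ≈ -0.20000)
u(v) = 1/(14/5 + 2*v) (u(v) = 1/(v + ((3 + v) - ⅕)) = 1/(v + (14/5 + v)) = 1/(14/5 + 2*v))
A(K, S) = 0
A(u(-4), p)*41 = 0*41 = 0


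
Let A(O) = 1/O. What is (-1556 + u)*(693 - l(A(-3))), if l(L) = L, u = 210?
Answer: -2799680/3 ≈ -9.3323e+5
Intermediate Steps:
(-1556 + u)*(693 - l(A(-3))) = (-1556 + 210)*(693 - 1/(-3)) = -1346*(693 - 1*(-⅓)) = -1346*(693 + ⅓) = -1346*2080/3 = -2799680/3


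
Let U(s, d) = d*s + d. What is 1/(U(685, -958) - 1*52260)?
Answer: -1/709448 ≈ -1.4095e-6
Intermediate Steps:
U(s, d) = d + d*s
1/(U(685, -958) - 1*52260) = 1/(-958*(1 + 685) - 1*52260) = 1/(-958*686 - 52260) = 1/(-657188 - 52260) = 1/(-709448) = -1/709448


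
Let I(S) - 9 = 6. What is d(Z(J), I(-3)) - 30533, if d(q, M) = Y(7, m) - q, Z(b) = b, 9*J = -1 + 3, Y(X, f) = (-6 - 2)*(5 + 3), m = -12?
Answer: -275375/9 ≈ -30597.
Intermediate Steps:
I(S) = 15 (I(S) = 9 + 6 = 15)
Y(X, f) = -64 (Y(X, f) = -8*8 = -64)
J = 2/9 (J = (-1 + 3)/9 = (⅑)*2 = 2/9 ≈ 0.22222)
d(q, M) = -64 - q
d(Z(J), I(-3)) - 30533 = (-64 - 1*2/9) - 30533 = (-64 - 2/9) - 30533 = -578/9 - 30533 = -275375/9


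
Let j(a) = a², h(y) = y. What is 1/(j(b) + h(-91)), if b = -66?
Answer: 1/4265 ≈ 0.00023447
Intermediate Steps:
1/(j(b) + h(-91)) = 1/((-66)² - 91) = 1/(4356 - 91) = 1/4265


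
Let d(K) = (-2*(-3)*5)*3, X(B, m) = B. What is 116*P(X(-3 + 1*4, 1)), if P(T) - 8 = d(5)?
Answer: 11368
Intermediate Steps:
d(K) = 90 (d(K) = (6*5)*3 = 30*3 = 90)
P(T) = 98 (P(T) = 8 + 90 = 98)
116*P(X(-3 + 1*4, 1)) = 116*98 = 11368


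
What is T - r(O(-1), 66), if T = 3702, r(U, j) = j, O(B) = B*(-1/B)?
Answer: 3636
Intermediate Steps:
O(B) = -1
T - r(O(-1), 66) = 3702 - 1*66 = 3702 - 66 = 3636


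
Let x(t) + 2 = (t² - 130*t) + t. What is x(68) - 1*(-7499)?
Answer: 3349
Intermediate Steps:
x(t) = -2 + t² - 129*t (x(t) = -2 + ((t² - 130*t) + t) = -2 + (t² - 129*t) = -2 + t² - 129*t)
x(68) - 1*(-7499) = (-2 + 68² - 129*68) - 1*(-7499) = (-2 + 4624 - 8772) + 7499 = -4150 + 7499 = 3349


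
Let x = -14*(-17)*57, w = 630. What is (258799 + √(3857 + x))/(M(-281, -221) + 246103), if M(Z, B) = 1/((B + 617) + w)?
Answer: 265527774/252501679 + 1026*√17423/252501679 ≈ 1.0521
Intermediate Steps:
x = 13566 (x = 238*57 = 13566)
M(Z, B) = 1/(1247 + B) (M(Z, B) = 1/((B + 617) + 630) = 1/((617 + B) + 630) = 1/(1247 + B))
(258799 + √(3857 + x))/(M(-281, -221) + 246103) = (258799 + √(3857 + 13566))/(1/(1247 - 221) + 246103) = (258799 + √17423)/(1/1026 + 246103) = (258799 + √17423)/(252501679/1026) = (258799 + √17423)*(1026/252501679) = 265527774/252501679 + 1026*√17423/252501679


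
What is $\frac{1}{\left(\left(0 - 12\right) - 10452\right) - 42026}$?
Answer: $- \frac{1}{52490} \approx -1.9051 \cdot 10^{-5}$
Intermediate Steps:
$\frac{1}{\left(\left(0 - 12\right) - 10452\right) - 42026} = \frac{1}{\left(-12 - 10452\right) - 42026} = \frac{1}{-10464 - 42026} = \frac{1}{-52490} = - \frac{1}{52490}$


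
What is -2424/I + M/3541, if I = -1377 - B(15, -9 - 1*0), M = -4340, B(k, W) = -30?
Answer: 912468/1589909 ≈ 0.57391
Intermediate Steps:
I = -1347 (I = -1377 - 1*(-30) = -1377 + 30 = -1347)
-2424/I + M/3541 = -2424/(-1347) - 4340/3541 = -2424*(-1/1347) - 4340*1/3541 = 808/449 - 4340/3541 = 912468/1589909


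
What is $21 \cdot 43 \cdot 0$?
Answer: $0$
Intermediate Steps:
$21 \cdot 43 \cdot 0 = 903 \cdot 0 = 0$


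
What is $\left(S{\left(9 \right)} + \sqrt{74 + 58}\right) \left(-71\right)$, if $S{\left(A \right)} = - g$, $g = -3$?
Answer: $-213 - 142 \sqrt{33} \approx -1028.7$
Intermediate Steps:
$S{\left(A \right)} = 3$ ($S{\left(A \right)} = \left(-1\right) \left(-3\right) = 3$)
$\left(S{\left(9 \right)} + \sqrt{74 + 58}\right) \left(-71\right) = \left(3 + \sqrt{74 + 58}\right) \left(-71\right) = \left(3 + \sqrt{132}\right) \left(-71\right) = \left(3 + 2 \sqrt{33}\right) \left(-71\right) = -213 - 142 \sqrt{33}$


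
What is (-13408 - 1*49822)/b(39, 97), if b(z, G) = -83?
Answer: 63230/83 ≈ 761.81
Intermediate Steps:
(-13408 - 1*49822)/b(39, 97) = (-13408 - 1*49822)/(-83) = (-13408 - 49822)*(-1/83) = -63230*(-1/83) = 63230/83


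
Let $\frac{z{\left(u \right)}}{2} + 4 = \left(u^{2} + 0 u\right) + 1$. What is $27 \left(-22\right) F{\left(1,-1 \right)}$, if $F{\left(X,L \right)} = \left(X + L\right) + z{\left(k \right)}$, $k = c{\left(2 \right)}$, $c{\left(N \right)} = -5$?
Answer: $-26136$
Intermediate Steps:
$k = -5$
$z{\left(u \right)} = -6 + 2 u^{2}$ ($z{\left(u \right)} = -8 + 2 \left(\left(u^{2} + 0 u\right) + 1\right) = -8 + 2 \left(\left(u^{2} + 0\right) + 1\right) = -8 + 2 \left(u^{2} + 1\right) = -8 + 2 \left(1 + u^{2}\right) = -8 + \left(2 + 2 u^{2}\right) = -6 + 2 u^{2}$)
$F{\left(X,L \right)} = 44 + L + X$ ($F{\left(X,L \right)} = \left(X + L\right) - \left(6 - 2 \left(-5\right)^{2}\right) = \left(L + X\right) + \left(-6 + 2 \cdot 25\right) = \left(L + X\right) + \left(-6 + 50\right) = \left(L + X\right) + 44 = 44 + L + X$)
$27 \left(-22\right) F{\left(1,-1 \right)} = 27 \left(-22\right) \left(44 - 1 + 1\right) = \left(-594\right) 44 = -26136$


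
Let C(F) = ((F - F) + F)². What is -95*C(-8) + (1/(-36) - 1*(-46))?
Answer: -217225/36 ≈ -6034.0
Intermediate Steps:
C(F) = F² (C(F) = (0 + F)² = F²)
-95*C(-8) + (1/(-36) - 1*(-46)) = -95*(-8)² + (1/(-36) - 1*(-46)) = -95*64 + (-1/36 + 46) = -6080 + 1655/36 = -217225/36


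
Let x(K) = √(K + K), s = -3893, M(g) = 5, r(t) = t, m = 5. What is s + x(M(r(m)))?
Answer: -3893 + √10 ≈ -3889.8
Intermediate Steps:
x(K) = √2*√K (x(K) = √(2*K) = √2*√K)
s + x(M(r(m))) = -3893 + √2*√5 = -3893 + √10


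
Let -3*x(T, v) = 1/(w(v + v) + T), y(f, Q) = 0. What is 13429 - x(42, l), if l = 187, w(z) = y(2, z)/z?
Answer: 1692055/126 ≈ 13429.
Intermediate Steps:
w(z) = 0 (w(z) = 0/z = 0)
x(T, v) = -1/(3*T) (x(T, v) = -1/(3*(0 + T)) = -1/(3*T))
13429 - x(42, l) = 13429 - (-1)/(3*42) = 13429 - 1*(-1/126) = 13429 + 1/126 = 1692055/126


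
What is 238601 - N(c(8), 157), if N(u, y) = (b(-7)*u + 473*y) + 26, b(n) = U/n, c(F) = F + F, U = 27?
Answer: 1150630/7 ≈ 1.6438e+5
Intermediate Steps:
c(F) = 2*F
b(n) = 27/n
N(u, y) = 26 + 473*y - 27*u/7 (N(u, y) = ((27/(-7))*u + 473*y) + 26 = ((27*(-⅐))*u + 473*y) + 26 = (-27*u/7 + 473*y) + 26 = (473*y - 27*u/7) + 26 = 26 + 473*y - 27*u/7)
238601 - N(c(8), 157) = 238601 - (26 + 473*157 - 54*8/7) = 238601 - (26 + 74261 - 27/7*16) = 238601 - (26 + 74261 - 432/7) = 238601 - 1*519577/7 = 238601 - 519577/7 = 1150630/7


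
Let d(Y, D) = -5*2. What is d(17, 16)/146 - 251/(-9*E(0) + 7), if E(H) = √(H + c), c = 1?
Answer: 18313/146 ≈ 125.43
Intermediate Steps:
E(H) = √(1 + H) (E(H) = √(H + 1) = √(1 + H))
d(Y, D) = -10
d(17, 16)/146 - 251/(-9*E(0) + 7) = -10/146 - 251/(-9*√(1 + 0) + 7) = -10*1/146 - 251/(-9*√1 + 7) = -5/73 - 251/(-9*1 + 7) = -5/73 - 251/(-9 + 7) = -5/73 - 251/(-2) = -5/73 - 251*(-½) = -5/73 + 251/2 = 18313/146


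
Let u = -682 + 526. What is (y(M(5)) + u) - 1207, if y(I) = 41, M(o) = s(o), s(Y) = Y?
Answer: -1322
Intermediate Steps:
M(o) = o
u = -156
(y(M(5)) + u) - 1207 = (41 - 156) - 1207 = -115 - 1207 = -1322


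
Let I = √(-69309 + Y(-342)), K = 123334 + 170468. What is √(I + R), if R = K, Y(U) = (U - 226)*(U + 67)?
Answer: √(293802 + √86891) ≈ 542.31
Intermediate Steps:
Y(U) = (-226 + U)*(67 + U)
K = 293802
R = 293802
I = √86891 (I = √(-69309 + (-15142 + (-342)² - 159*(-342))) = √(-69309 + (-15142 + 116964 + 54378)) = √(-69309 + 156200) = √86891 ≈ 294.77)
√(I + R) = √(√86891 + 293802) = √(293802 + √86891)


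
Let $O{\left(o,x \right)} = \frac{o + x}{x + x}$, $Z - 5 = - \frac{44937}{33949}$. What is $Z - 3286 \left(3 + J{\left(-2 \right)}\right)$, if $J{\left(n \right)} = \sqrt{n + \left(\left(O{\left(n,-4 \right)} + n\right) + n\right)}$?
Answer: $- \frac{334544434}{33949} - 1643 i \sqrt{21} \approx -9854.3 - 7529.2 i$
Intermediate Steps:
$Z = \frac{124808}{33949}$ ($Z = 5 - \frac{44937}{33949} = \frac{124808}{33949} \approx 3.6763$)
$O{\left(o,x \right)} = \frac{o + x}{2 x}$
$J{\left(n \right)} = \sqrt{\frac{1}{2} + \frac{23 n}{8}}$ ($J{\left(n \right)} = \sqrt{n + \left(\left(\frac{n - 4}{2 \left(-4\right)} + n\right) + n\right)} = \sqrt{n + \left(\left(\frac{1}{2} \left(- \frac{1}{4}\right) \left(-4 + n\right) + n\right) + n\right)} = \sqrt{n + \left(\left(\left(\frac{1}{2} - \frac{n}{8}\right) + n\right) + n\right)} = \sqrt{n + \left(\left(\frac{1}{2} + \frac{7 n}{8}\right) + n\right)} = \sqrt{n + \left(\frac{1}{2} + \frac{15 n}{8}\right)} = \sqrt{\frac{1}{2} + \frac{23 n}{8}}$)
$Z - 3286 \left(3 + J{\left(-2 \right)}\right) = \frac{124808}{33949} - 3286 \left(3 + \frac{\sqrt{8 + 46 \left(-2\right)}}{4}\right) = \frac{124808}{33949} - 3286 \left(3 + \frac{\sqrt{8 - 92}}{4}\right) = \frac{124808}{33949} - 3286 \left(3 + \frac{\sqrt{-84}}{4}\right) = \frac{124808}{33949} - 3286 \left(3 + \frac{2 i \sqrt{21}}{4}\right) = \frac{124808}{33949} - 3286 \left(3 + \frac{i \sqrt{21}}{2}\right) = \frac{124808}{33949} - \left(9858 + 1643 i \sqrt{21}\right) = - \frac{334544434}{33949} - 1643 i \sqrt{21}$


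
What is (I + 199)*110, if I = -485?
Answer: -31460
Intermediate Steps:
(I + 199)*110 = (-485 + 199)*110 = -286*110 = -31460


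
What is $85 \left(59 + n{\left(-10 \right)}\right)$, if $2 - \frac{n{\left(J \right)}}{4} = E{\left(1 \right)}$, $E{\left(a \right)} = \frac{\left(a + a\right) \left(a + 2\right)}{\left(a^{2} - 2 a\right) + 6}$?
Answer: $5287$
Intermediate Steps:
$E{\left(a \right)} = \frac{2 a \left(2 + a\right)}{6 + a^{2} - 2 a}$
$n{\left(J \right)} = \frac{16}{5}$ ($n{\left(J \right)} = 8 - 4 \cdot 2 \cdot 1 \frac{1}{6 + 1^{2} - 2} \left(2 + 1\right) = 8 - 4 \cdot 2 \cdot 1 \frac{1}{6 + 1 - 2} \cdot 3 = 8 - 4 \cdot 2 \cdot 1 \cdot \frac{1}{5} \cdot 3 = 8 - \frac{24}{5} = \frac{16}{5}$)
$85 \left(59 + n{\left(-10 \right)}\right) = 85 \left(59 + \frac{16}{5}\right) = 85 \cdot \frac{311}{5} = 5287$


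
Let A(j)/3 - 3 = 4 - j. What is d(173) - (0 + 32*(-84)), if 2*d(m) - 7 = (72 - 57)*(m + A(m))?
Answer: 254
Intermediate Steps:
A(j) = 21 - 3*j (A(j) = 9 + 3*(4 - j) = 9 + (12 - 3*j) = 21 - 3*j)
d(m) = 161 - 15*m (d(m) = 7/2 + ((72 - 57)*(m + (21 - 3*m)))/2 = 7/2 + (15*(21 - 2*m))/2 = 7/2 + (315 - 30*m)/2 = 7/2 + (315/2 - 15*m) = 161 - 15*m)
d(173) - (0 + 32*(-84)) = (161 - 15*173) - (0 + 32*(-84)) = (161 - 2595) - (0 - 2688) = -2434 - 1*(-2688) = -2434 + 2688 = 254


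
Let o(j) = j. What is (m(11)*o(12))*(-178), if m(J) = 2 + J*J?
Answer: -262728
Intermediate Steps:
m(J) = 2 + J²
(m(11)*o(12))*(-178) = ((2 + 11²)*12)*(-178) = ((2 + 121)*12)*(-178) = (123*12)*(-178) = 1476*(-178) = -262728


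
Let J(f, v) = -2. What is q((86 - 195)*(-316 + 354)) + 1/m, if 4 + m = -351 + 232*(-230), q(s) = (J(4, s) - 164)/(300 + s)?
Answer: 4456424/103186515 ≈ 0.043188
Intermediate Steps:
q(s) = -166/(300 + s) (q(s) = (-2 - 164)/(300 + s) = -166/(300 + s))
m = -53715 (m = -4 + (-351 + 232*(-230)) = -4 + (-351 - 53360) = -4 - 53711 = -53715)
q((86 - 195)*(-316 + 354)) + 1/m = -166/(300 + (86 - 195)*(-316 + 354)) + 1/(-53715) = -166/(300 - 109*38) - 1/53715 = -166/(300 - 4142) - 1/53715 = -166/(-3842) - 1/53715 = -166*(-1/3842) - 1/53715 = 83/1921 - 1/53715 = 4456424/103186515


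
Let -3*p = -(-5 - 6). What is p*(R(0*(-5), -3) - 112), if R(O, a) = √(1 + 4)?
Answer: 1232/3 - 11*√5/3 ≈ 402.47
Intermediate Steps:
R(O, a) = √5
p = -11/3 (p = -(-1)*(-5 - 6)/3 = -(-1)*(-11)/3 = -⅓*11 = -11/3 ≈ -3.6667)
p*(R(0*(-5), -3) - 112) = -11*(√5 - 112)/3 = -11*(-112 + √5)/3 = 1232/3 - 11*√5/3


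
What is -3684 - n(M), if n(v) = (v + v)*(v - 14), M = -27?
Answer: -5898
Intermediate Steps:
n(v) = 2*v*(-14 + v) (n(v) = (2*v)*(-14 + v) = 2*v*(-14 + v))
-3684 - n(M) = -3684 - 2*(-27)*(-14 - 27) = -3684 - 2*(-27)*(-41) = -3684 - 1*2214 = -3684 - 2214 = -5898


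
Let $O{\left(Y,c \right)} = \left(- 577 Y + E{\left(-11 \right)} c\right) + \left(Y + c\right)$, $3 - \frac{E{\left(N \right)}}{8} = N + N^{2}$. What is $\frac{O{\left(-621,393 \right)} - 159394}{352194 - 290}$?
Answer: $- \frac{137713}{351904} \approx -0.39134$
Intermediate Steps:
$E{\left(N \right)} = 24 - 8 N - 8 N^{2}$ ($E{\left(N \right)} = 24 - 8 \left(N + N^{2}\right) = 24 - \left(8 N + 8 N^{2}\right) = 24 - 8 N - 8 N^{2}$)
$O{\left(Y,c \right)} = - 855 c - 576 Y$ ($O{\left(Y,c \right)} = \left(- 577 Y + \left(24 - -88 - 8 \left(-11\right)^{2}\right) c\right) + \left(Y + c\right) = \left(- 577 Y + \left(24 + 88 - 968\right) c\right) + \left(Y + c\right) = \left(- 577 Y - 856 c\right) + \left(Y + c\right) = \left(- 856 c - 577 Y\right) + \left(Y + c\right) = - 855 c - 576 Y$)
$\frac{O{\left(-621,393 \right)} - 159394}{352194 - 290} = \frac{\left(\left(-855\right) 393 - -357696\right) - 159394}{352194 - 290} = \frac{\left(-336015 + 357696\right) - 159394}{351904} = \left(21681 - 159394\right) \frac{1}{351904} = \left(-137713\right) \frac{1}{351904} = - \frac{137713}{351904}$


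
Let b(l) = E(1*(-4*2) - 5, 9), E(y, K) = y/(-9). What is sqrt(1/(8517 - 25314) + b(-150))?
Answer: 4*sqrt(25469851)/16797 ≈ 1.2018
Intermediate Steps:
E(y, K) = -y/9 (E(y, K) = y*(-1/9) = -y/9)
b(l) = 13/9 (b(l) = -(1*(-4*2) - 5)/9 = -(1*(-8) - 5)/9 = -(-8 - 5)/9 = -1/9*(-13) = 13/9)
sqrt(1/(8517 - 25314) + b(-150)) = sqrt(1/(8517 - 25314) + 13/9) = sqrt(1/(-16797) + 13/9) = sqrt(-1/16797 + 13/9) = sqrt(72784/50391) = 4*sqrt(25469851)/16797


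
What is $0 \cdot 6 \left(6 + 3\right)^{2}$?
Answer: $0$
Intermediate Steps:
$0 \cdot 6 \left(6 + 3\right)^{2} = 0 \cdot 9^{2} = 0 \cdot 81 = 0$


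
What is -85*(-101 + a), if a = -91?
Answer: 16320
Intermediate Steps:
-85*(-101 + a) = -85*(-101 - 91) = -85*(-192) = 16320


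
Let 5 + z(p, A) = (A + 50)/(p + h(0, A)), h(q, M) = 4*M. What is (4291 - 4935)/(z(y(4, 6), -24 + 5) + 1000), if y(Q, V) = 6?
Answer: -45080/69619 ≈ -0.64752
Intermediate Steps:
z(p, A) = -5 + (50 + A)/(p + 4*A) (z(p, A) = -5 + (A + 50)/(p + 4*A) = -5 + (50 + A)/(p + 4*A))
(4291 - 4935)/(z(y(4, 6), -24 + 5) + 1000) = (4291 - 4935)/((50 - 19*(-24 + 5) - 5*6)/(6 + 4*(-24 + 5)) + 1000) = -644/((50 - 19*(-19) - 30)/(6 + 4*(-19)) + 1000) = -644/((50 + 361 - 30)/(6 - 76) + 1000) = -644/(381/(-70) + 1000) = -644/(-1/70*381 + 1000) = -644/(-381/70 + 1000) = -644/69619/70 = -644*70/69619 = -45080/69619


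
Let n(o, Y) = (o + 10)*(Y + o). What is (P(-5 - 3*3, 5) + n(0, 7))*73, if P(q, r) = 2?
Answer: 5256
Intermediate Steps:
n(o, Y) = (10 + o)*(Y + o)
(P(-5 - 3*3, 5) + n(0, 7))*73 = (2 + (0**2 + 10*7 + 10*0 + 7*0))*73 = (2 + (0 + 70 + 0 + 0))*73 = (2 + 70)*73 = 72*73 = 5256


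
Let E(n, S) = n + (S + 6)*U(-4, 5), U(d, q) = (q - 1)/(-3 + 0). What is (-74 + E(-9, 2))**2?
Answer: 78961/9 ≈ 8773.4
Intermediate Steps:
U(d, q) = 1/3 - q/3 (U(d, q) = (-1 + q)/(-3) = (-1 + q)*(-1/3) = 1/3 - q/3)
E(n, S) = -8 + n - 4*S/3 (E(n, S) = n + (S + 6)*(1/3 - 1/3*5) = n + (6 + S)*(1/3 - 5/3) = n + (6 + S)*(-4/3) = n + (-8 - 4*S/3) = -8 + n - 4*S/3)
(-74 + E(-9, 2))**2 = (-74 + (-8 - 9 - 4/3*2))**2 = (-74 + (-8 - 9 - 8/3))**2 = (-74 - 59/3)**2 = (-281/3)**2 = 78961/9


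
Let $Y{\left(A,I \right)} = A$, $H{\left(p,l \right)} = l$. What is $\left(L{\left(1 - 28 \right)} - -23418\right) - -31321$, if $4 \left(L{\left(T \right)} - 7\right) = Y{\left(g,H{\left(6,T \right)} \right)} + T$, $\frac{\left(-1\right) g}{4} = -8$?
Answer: $\frac{218989}{4} \approx 54747.0$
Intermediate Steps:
$g = 32$ ($g = \left(-4\right) \left(-8\right) = 32$)
$L{\left(T \right)} = 15 + \frac{T}{4}$ ($L{\left(T \right)} = 7 + \frac{32 + T}{4} = 7 + \left(8 + \frac{T}{4}\right) = 15 + \frac{T}{4}$)
$\left(L{\left(1 - 28 \right)} - -23418\right) - -31321 = \left(\left(15 + \frac{1 - 28}{4}\right) - -23418\right) - -31321 = \left(\left(15 + \frac{1 - 28}{4}\right) + 23418\right) + 31321 = \left(\left(15 + \frac{1}{4} \left(-27\right)\right) + 23418\right) + 31321 = \left(\left(15 - \frac{27}{4}\right) + 23418\right) + 31321 = \left(\frac{33}{4} + 23418\right) + 31321 = \frac{93705}{4} + 31321 = \frac{218989}{4}$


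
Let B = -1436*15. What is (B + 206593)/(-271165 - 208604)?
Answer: -185053/479769 ≈ -0.38571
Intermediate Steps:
B = -21540
(B + 206593)/(-271165 - 208604) = (-21540 + 206593)/(-271165 - 208604) = 185053/(-479769) = 185053*(-1/479769) = -185053/479769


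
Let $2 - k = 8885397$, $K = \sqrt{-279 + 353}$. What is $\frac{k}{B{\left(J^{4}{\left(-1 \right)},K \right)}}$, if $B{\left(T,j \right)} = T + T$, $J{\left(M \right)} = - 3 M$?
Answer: $- \frac{8885395}{162} \approx -54848.0$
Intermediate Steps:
$K = \sqrt{74} \approx 8.6023$
$k = -8885395$ ($k = 2 - 8885397 = -8885395$)
$B{\left(T,j \right)} = 2 T$
$\frac{k}{B{\left(J^{4}{\left(-1 \right)},K \right)}} = - \frac{8885395}{2 \left(\left(-3\right) \left(-1\right)\right)^{4}} = - \frac{8885395}{2 \cdot 3^{4}} = - \frac{8885395}{2 \cdot 81} = - \frac{8885395}{162}$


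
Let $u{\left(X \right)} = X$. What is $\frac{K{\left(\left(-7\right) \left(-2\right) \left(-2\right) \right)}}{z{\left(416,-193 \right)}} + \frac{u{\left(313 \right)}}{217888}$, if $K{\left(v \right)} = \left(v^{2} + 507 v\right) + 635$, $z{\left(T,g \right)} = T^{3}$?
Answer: $\frac{617166271}{490188734464} \approx 0.001259$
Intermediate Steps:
$K{\left(v \right)} = 635 + v^{2} + 507 v$
$\frac{K{\left(\left(-7\right) \left(-2\right) \left(-2\right) \right)}}{z{\left(416,-193 \right)}} + \frac{u{\left(313 \right)}}{217888} = \frac{635 + \left(\left(-7\right) \left(-2\right) \left(-2\right)\right)^{2} + 507 \left(-7\right) \left(-2\right) \left(-2\right)}{416^{3}} + \frac{313}{217888} = \frac{635 + \left(14 \left(-2\right)\right)^{2} + 507 \cdot 14 \left(-2\right)}{71991296} + 313 \cdot \frac{1}{217888} = \left(635 + \left(-28\right)^{2} + 507 \left(-28\right)\right) \frac{1}{71991296} + \frac{313}{217888} = \left(635 + 784 - 14196\right) \frac{1}{71991296} + \frac{313}{217888} = \left(-12777\right) \frac{1}{71991296} + \frac{313}{217888} = - \frac{12777}{71991296} + \frac{313}{217888} = \frac{617166271}{490188734464}$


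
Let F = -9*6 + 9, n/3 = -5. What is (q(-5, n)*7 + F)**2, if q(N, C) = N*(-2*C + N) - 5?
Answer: 912025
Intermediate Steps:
n = -15 (n = 3*(-5) = -15)
q(N, C) = -5 + N*(N - 2*C) (q(N, C) = N*(N - 2*C) - 5 = -5 + N*(N - 2*C))
F = -45 (F = -54 + 9 = -45)
(q(-5, n)*7 + F)**2 = ((-5 + (-5)**2 - 2*(-15)*(-5))*7 - 45)**2 = ((-5 + 25 - 150)*7 - 45)**2 = (-130*7 - 45)**2 = (-910 - 45)**2 = (-955)**2 = 912025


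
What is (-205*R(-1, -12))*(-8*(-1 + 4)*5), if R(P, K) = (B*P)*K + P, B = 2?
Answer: 565800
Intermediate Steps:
R(P, K) = P + 2*K*P (R(P, K) = (2*P)*K + P = 2*K*P + P = P + 2*K*P)
(-205*R(-1, -12))*(-8*(-1 + 4)*5) = (-(-205)*(1 + 2*(-12)))*(-8*(-1 + 4)*5) = (-(-205)*(1 - 24))*(-24*5) = (-(-205)*(-23))*(-8*15) = -205*23*(-120) = -4715*(-120) = 565800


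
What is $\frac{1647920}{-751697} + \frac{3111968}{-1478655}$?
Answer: $- \frac{4775962157296}{1111500527535} \approx -4.2969$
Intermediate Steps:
$\frac{1647920}{-751697} + \frac{3111968}{-1478655} = 1647920 \left(- \frac{1}{751697}\right) + 3111968 \left(- \frac{1}{1478655}\right) = - \frac{1647920}{751697} - \frac{3111968}{1478655} = - \frac{4775962157296}{1111500527535}$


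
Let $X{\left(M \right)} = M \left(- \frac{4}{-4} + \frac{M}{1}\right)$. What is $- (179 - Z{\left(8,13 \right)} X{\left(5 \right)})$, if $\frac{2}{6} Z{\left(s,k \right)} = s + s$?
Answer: $1261$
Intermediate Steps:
$Z{\left(s,k \right)} = 6 s$ ($Z{\left(s,k \right)} = 3 \left(s + s\right) = 3 \cdot 2 s = 6 s$)
$X{\left(M \right)} = M \left(1 + M\right)$ ($X{\left(M \right)} = M \left(\left(-4\right) \left(- \frac{1}{4}\right) + M 1\right) = M \left(1 + M\right)$)
$- (179 - Z{\left(8,13 \right)} X{\left(5 \right)}) = - (179 - 6 \cdot 8 \cdot 5 \left(1 + 5\right)) = - (179 - 48 \cdot 5 \cdot 6) = - (179 - 48 \cdot 30) = - (179 - 1440) = \left(-1\right) \left(-1261\right) = 1261$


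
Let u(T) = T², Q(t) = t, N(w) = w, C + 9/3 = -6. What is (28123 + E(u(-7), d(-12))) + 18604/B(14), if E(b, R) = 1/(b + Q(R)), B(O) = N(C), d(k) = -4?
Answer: 1172516/45 ≈ 26056.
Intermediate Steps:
C = -9 (C = -3 - 6 = -9)
B(O) = -9
E(b, R) = 1/(R + b) (E(b, R) = 1/(b + R) = 1/(R + b))
(28123 + E(u(-7), d(-12))) + 18604/B(14) = (28123 + 1/(-4 + (-7)²)) + 18604/(-9) = (28123 + 1/(-4 + 49)) + 18604*(-⅑) = (28123 + 1/45) - 18604/9 = 1265536/45 - 18604/9 = 1172516/45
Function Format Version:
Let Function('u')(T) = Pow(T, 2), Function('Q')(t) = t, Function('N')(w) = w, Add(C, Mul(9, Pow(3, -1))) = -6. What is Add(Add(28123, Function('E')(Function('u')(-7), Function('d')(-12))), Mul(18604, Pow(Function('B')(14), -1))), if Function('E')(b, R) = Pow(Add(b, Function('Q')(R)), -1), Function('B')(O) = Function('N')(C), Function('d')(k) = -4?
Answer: Rational(1172516, 45) ≈ 26056.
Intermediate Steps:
C = -9 (C = Add(-3, -6) = -9)
Function('B')(O) = -9
Function('E')(b, R) = Pow(Add(R, b), -1) (Function('E')(b, R) = Pow(Add(b, R), -1) = Pow(Add(R, b), -1))
Add(Add(28123, Function('E')(Function('u')(-7), Function('d')(-12))), Mul(18604, Pow(Function('B')(14), -1))) = Add(Add(28123, Pow(Add(-4, Pow(-7, 2)), -1)), Mul(18604, Pow(-9, -1))) = Add(Add(28123, Pow(Add(-4, 49), -1)), Mul(18604, Rational(-1, 9))) = Add(Add(28123, Pow(45, -1)), Rational(-18604, 9)) = Add(Add(28123, Rational(1, 45)), Rational(-18604, 9)) = Add(Rational(1265536, 45), Rational(-18604, 9)) = Rational(1172516, 45)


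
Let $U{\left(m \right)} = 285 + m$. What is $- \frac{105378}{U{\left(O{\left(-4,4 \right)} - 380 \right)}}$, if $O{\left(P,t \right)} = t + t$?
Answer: $\frac{35126}{29} \approx 1211.2$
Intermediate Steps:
$O{\left(P,t \right)} = 2 t$
$- \frac{105378}{U{\left(O{\left(-4,4 \right)} - 380 \right)}} = - \frac{105378}{285 + \left(2 \cdot 4 - 380\right)} = - \frac{105378}{285 + \left(8 - 380\right)} = - \frac{105378}{285 - 372} = - \frac{105378}{-87} = \left(-105378\right) \left(- \frac{1}{87}\right) = \frac{35126}{29}$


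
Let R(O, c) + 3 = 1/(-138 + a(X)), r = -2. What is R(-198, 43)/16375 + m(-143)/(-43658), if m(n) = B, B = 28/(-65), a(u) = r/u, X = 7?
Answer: -781692047/4498149227000 ≈ -0.00017378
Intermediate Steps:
a(u) = -2/u
B = -28/65 (B = 28*(-1/65) = -28/65 ≈ -0.43077)
R(O, c) = -2911/968 (R(O, c) = -3 + 1/(-138 - 2/7) = -3 + 1/(-968/7) = -3 - 7/968 = -2911/968)
m(n) = -28/65
R(-198, 43)/16375 + m(-143)/(-43658) = -2911/968/16375 - 28/65/(-43658) = -2911/968*1/16375 - 28/65*(-1/43658) = -2911/15851000 + 14/1418885 = -781692047/4498149227000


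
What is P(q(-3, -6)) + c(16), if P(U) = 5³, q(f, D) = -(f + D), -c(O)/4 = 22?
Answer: 37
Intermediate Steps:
c(O) = -88 (c(O) = -4*22 = -88)
q(f, D) = -D - f (q(f, D) = -(D + f) = -D - f)
P(U) = 125
P(q(-3, -6)) + c(16) = 125 - 88 = 37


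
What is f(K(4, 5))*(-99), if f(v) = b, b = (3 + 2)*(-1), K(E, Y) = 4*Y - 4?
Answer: 495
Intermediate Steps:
K(E, Y) = -4 + 4*Y
b = -5 (b = 5*(-1) = -5)
f(v) = -5
f(K(4, 5))*(-99) = -5*(-99) = 495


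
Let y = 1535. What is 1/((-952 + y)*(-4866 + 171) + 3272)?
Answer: -1/2733913 ≈ -3.6578e-7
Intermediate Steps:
1/((-952 + y)*(-4866 + 171) + 3272) = 1/((-952 + 1535)*(-4866 + 171) + 3272) = 1/(583*(-4695) + 3272) = 1/(-2737185 + 3272) = 1/(-2733913) = -1/2733913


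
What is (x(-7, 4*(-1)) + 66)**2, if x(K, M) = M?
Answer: 3844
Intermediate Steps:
(x(-7, 4*(-1)) + 66)**2 = (4*(-1) + 66)**2 = (-4 + 66)**2 = 62**2 = 3844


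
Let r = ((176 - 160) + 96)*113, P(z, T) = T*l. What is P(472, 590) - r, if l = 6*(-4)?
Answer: -26816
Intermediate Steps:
l = -24
P(z, T) = -24*T (P(z, T) = T*(-24) = -24*T)
r = 12656 (r = (16 + 96)*113 = 112*113 = 12656)
P(472, 590) - r = -24*590 - 1*12656 = -14160 - 12656 = -26816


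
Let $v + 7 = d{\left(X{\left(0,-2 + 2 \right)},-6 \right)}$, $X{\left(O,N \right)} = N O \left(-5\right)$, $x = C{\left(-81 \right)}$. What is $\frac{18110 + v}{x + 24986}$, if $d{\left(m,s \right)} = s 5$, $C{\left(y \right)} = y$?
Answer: $\frac{18073}{24905} \approx 0.72568$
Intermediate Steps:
$x = -81$
$X{\left(O,N \right)} = - 5 N O$
$d{\left(m,s \right)} = 5 s$
$v = -37$ ($v = -7 + 5 \left(-6\right) = -7 - 30 = -37$)
$\frac{18110 + v}{x + 24986} = \frac{18110 - 37}{-81 + 24986} = \frac{18073}{24905}$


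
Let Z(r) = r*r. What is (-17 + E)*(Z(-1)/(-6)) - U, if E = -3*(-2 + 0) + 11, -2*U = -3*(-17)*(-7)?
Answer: -357/2 ≈ -178.50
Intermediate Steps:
U = 357/2 (U = -(-3*(-17))*(-7)/2 = -51*(-7)/2 = -½*(-357) = 357/2 ≈ 178.50)
Z(r) = r²
E = 17 (E = -3*(-2) + 11 = 6 + 11 = 17)
(-17 + E)*(Z(-1)/(-6)) - U = (-17 + 17)*((-1)²/(-6)) - 1*357/2 = 0*(1*(-⅙)) - 357/2 = 0*(-⅙) - 357/2 = 0 - 357/2 = -357/2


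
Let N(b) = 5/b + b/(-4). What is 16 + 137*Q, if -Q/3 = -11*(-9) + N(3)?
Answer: -164199/4 ≈ -41050.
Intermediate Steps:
N(b) = 5/b - b/4 (N(b) = 5/b + b*(-¼) = 5/b - b/4)
Q = -1199/4 (Q = -3*(-11*(-9) + (5/3 - ¼*3)) = -3*(99 + (5*(⅓) - ¾)) = -3*(99 + (5/3 - ¾)) = -3*(99 + 11/12) = -3*1199/12 = -1199/4 ≈ -299.75)
16 + 137*Q = 16 + 137*(-1199/4) = 16 - 164263/4 = -164199/4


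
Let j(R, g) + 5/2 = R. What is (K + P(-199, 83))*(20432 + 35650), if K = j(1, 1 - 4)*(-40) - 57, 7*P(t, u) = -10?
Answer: 616902/7 ≈ 88129.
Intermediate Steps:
j(R, g) = -5/2 + R
P(t, u) = -10/7 (P(t, u) = (⅐)*(-10) = -10/7)
K = 3 (K = (-5/2 + 1)*(-40) - 57 = -3/2*(-40) - 57 = 60 - 57 = 3)
(K + P(-199, 83))*(20432 + 35650) = (3 - 10/7)*(20432 + 35650) = (11/7)*56082 = 616902/7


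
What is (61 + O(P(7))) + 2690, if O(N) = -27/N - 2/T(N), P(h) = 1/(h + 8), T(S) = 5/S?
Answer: 175948/75 ≈ 2346.0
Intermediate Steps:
P(h) = 1/(8 + h)
O(N) = -27/N - 2*N/5
(61 + O(P(7))) + 2690 = (61 + (-27/(1/(8 + 7)) - 2/(5*(8 + 7)))) + 2690 = (61 + (-27/(1/15) - ⅖/15)) + 2690 = (61 + (-27/1/15 - ⅖*1/15)) + 2690 = (61 + (-27*15 - 2/75)) + 2690 = (61 + (-405 - 2/75)) + 2690 = (61 - 30377/75) + 2690 = -25802/75 + 2690 = 175948/75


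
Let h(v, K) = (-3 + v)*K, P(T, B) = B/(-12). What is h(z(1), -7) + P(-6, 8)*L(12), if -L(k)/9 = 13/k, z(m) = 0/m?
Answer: 55/2 ≈ 27.500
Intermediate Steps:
P(T, B) = -B/12 (P(T, B) = B*(-1/12) = -B/12)
z(m) = 0
h(v, K) = K*(-3 + v)
L(k) = -117/k
h(z(1), -7) + P(-6, 8)*L(12) = -7*(-3 + 0) + (-1/12*8)*(-117/12) = -7*(-3) - (-78)/12 = 21 - 2/3*(-39/4) = 21 + 13/2 = 55/2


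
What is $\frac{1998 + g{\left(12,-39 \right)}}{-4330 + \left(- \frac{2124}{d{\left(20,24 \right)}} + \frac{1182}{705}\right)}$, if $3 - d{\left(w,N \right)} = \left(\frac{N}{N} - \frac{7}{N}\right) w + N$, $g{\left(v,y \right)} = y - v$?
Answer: $- \frac{32180665}{70541692} \approx -0.45619$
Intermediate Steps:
$d{\left(w,N \right)} = 3 - N - w \left(1 - \frac{7}{N}\right)$ ($d{\left(w,N \right)} = 3 - \left(\left(\frac{N}{N} - \frac{7}{N}\right) w + N\right) = 3 - \left(\left(1 - \frac{7}{N}\right) w + N\right) = 3 - \left(w \left(1 - \frac{7}{N}\right) + N\right) = 3 - \left(N + w \left(1 - \frac{7}{N}\right)\right) = 3 - N - w \left(1 - \frac{7}{N}\right)$)
$\frac{1998 + g{\left(12,-39 \right)}}{-4330 + \left(- \frac{2124}{d{\left(20,24 \right)}} + \frac{1182}{705}\right)} = \frac{1998 - 51}{-4330 - \left(- \frac{394}{235} + \frac{2124}{3 - 24 - 20 + 7 \cdot 20 \cdot \frac{1}{24}}\right)} = \frac{1998 - 51}{-4330 - \left(- \frac{394}{235} + \frac{2124}{3 - 24 - 20 + \frac{35}{6}}\right)} = \frac{1947}{-4330 - \left(- \frac{394}{235} + \frac{2124}{- \frac{211}{6}}\right)} = \frac{1947}{-4330 + \left(\left(-2124\right) \left(- \frac{6}{211}\right) + \frac{394}{235}\right)} = \frac{1947}{-4330 + \left(\frac{12744}{211} + \frac{394}{235}\right)} = \frac{1947}{-4330 + \frac{3077974}{49585}} = \frac{1947}{- \frac{211625076}{49585}} = 1947 \left(- \frac{49585}{211625076}\right) = - \frac{32180665}{70541692}$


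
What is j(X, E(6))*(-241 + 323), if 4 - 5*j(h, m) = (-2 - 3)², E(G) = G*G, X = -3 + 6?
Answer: -1722/5 ≈ -344.40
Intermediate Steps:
X = 3
E(G) = G²
j(h, m) = -21/5 (j(h, m) = ⅘ - (-2 - 3)²/5 = ⅘ - ⅕*(-5)² = ⅘ - ⅕*25 = ⅘ - 5 = -21/5)
j(X, E(6))*(-241 + 323) = -21*(-241 + 323)/5 = -21/5*82 = -1722/5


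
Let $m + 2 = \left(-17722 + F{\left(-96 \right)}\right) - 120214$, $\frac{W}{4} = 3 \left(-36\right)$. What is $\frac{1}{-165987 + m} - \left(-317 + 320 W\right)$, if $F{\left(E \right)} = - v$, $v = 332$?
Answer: $\frac{42156937148}{304257} \approx 1.3856 \cdot 10^{5}$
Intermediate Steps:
$W = -432$ ($W = 4 \cdot 3 \left(-36\right) = 4 \left(-108\right) = -432$)
$F{\left(E \right)} = -332$ ($F{\left(E \right)} = \left(-1\right) 332 = -332$)
$m = -138270$ ($m = -2 - 138268 = -138270$)
$\frac{1}{-165987 + m} - \left(-317 + 320 W\right) = \frac{1}{-165987 - 138270} + \left(\left(-320\right) \left(-432\right) + 317\right) = \frac{1}{-304257} + \left(138240 + 317\right) = - \frac{1}{304257} + 138557 = \frac{42156937148}{304257}$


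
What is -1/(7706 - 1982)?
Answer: -1/5724 ≈ -0.00017470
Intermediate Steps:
-1/(7706 - 1982) = -1/5724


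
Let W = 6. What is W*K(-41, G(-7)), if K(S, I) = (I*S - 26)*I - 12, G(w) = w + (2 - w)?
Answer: -1368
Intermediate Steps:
G(w) = 2
K(S, I) = -12 + I*(-26 + I*S) (K(S, I) = (-26 + I*S)*I - 12 = I*(-26 + I*S) - 12 = -12 + I*(-26 + I*S))
W*K(-41, G(-7)) = 6*(-12 - 26*2 - 41*2**2) = 6*(-12 - 52 - 41*4) = 6*(-12 - 52 - 164) = 6*(-228) = -1368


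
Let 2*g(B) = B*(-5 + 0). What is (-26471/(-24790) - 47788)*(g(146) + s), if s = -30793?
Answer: 18455476165371/12395 ≈ 1.4889e+9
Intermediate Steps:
g(B) = -5*B/2 (g(B) = (B*(-5 + 0))/2 = (B*(-5))/2 = (-5*B)/2 = -5*B/2)
(-26471/(-24790) - 47788)*(g(146) + s) = (-26471/(-24790) - 47788)*(-5/2*146 - 30793) = (-26471*(-1/24790) - 47788)*(-365 - 30793) = (26471/24790 - 47788)*(-31158) = -1184638049/24790*(-31158) = 18455476165371/12395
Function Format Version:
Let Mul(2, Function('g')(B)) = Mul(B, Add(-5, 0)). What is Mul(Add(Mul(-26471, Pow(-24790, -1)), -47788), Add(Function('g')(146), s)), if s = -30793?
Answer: Rational(18455476165371, 12395) ≈ 1.4889e+9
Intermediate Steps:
Function('g')(B) = Mul(Rational(-5, 2), B) (Function('g')(B) = Mul(Rational(1, 2), Mul(B, Add(-5, 0))) = Mul(Rational(1, 2), Mul(B, -5)) = Mul(Rational(1, 2), Mul(-5, B)) = Mul(Rational(-5, 2), B))
Mul(Add(Mul(-26471, Pow(-24790, -1)), -47788), Add(Function('g')(146), s)) = Mul(Add(Mul(-26471, Pow(-24790, -1)), -47788), Add(Mul(Rational(-5, 2), 146), -30793)) = Mul(Add(Mul(-26471, Rational(-1, 24790)), -47788), Add(-365, -30793)) = Mul(Add(Rational(26471, 24790), -47788), -31158) = Mul(Rational(-1184638049, 24790), -31158) = Rational(18455476165371, 12395)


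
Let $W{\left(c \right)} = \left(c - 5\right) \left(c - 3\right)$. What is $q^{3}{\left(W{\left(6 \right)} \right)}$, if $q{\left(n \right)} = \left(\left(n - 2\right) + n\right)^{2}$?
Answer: $4096$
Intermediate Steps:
$W{\left(c \right)} = \left(-5 + c\right) \left(-3 + c\right)$
$q{\left(n \right)} = \left(-2 + 2 n\right)^{2}$ ($q{\left(n \right)} = \left(\left(-2 + n\right) + n\right)^{2} = \left(-2 + 2 n\right)^{2}$)
$q^{3}{\left(W{\left(6 \right)} \right)} = \left(4 \left(-1 + \left(15 + 6^{2} - 48\right)\right)^{2}\right)^{3} = \left(4 \left(-1 + \left(15 + 36 - 48\right)\right)^{2}\right)^{3} = \left(4 \left(-1 + 3\right)^{2}\right)^{3} = \left(4 \cdot 2^{2}\right)^{3} = \left(4 \cdot 4\right)^{3} = 16^{3} = 4096$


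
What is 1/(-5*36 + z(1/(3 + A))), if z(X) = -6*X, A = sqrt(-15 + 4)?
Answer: (-sqrt(11) + 3*I)/(6*(-91*I + 30*sqrt(11))) ≈ -0.0055277 - 3.0404e-5*I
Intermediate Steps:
A = I*sqrt(11) (A = sqrt(-11) = I*sqrt(11) ≈ 3.3166*I)
1/(-5*36 + z(1/(3 + A))) = 1/(-5*36 - 6/(3 + I*sqrt(11))) = 1/(-180 - 6/(3 + I*sqrt(11)))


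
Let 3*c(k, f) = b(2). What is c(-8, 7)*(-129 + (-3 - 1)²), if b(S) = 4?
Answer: -452/3 ≈ -150.67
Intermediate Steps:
c(k, f) = 4/3 (c(k, f) = (⅓)*4 = 4/3)
c(-8, 7)*(-129 + (-3 - 1)²) = 4*(-129 + (-3 - 1)²)/3 = 4*(-129 + (-4)²)/3 = 4*(-129 + 16)/3 = (4/3)*(-113) = -452/3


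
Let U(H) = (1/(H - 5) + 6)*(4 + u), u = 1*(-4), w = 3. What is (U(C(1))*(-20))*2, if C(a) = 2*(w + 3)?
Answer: 0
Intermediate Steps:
u = -4
C(a) = 12 (C(a) = 2*(3 + 3) = 2*6 = 12)
U(H) = 0 (U(H) = (1/(H - 5) + 6)*(4 - 4) = (1/(-5 + H) + 6)*0 = (6 + 1/(-5 + H))*0 = 0)
(U(C(1))*(-20))*2 = (0*(-20))*2 = 0*2 = 0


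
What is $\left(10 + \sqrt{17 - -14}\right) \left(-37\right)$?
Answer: $-370 - 37 \sqrt{31} \approx -576.01$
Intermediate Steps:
$\left(10 + \sqrt{17 - -14}\right) \left(-37\right) = \left(10 + \sqrt{17 + 14}\right) \left(-37\right) = \left(10 + \sqrt{31}\right) \left(-37\right) = -370 - 37 \sqrt{31}$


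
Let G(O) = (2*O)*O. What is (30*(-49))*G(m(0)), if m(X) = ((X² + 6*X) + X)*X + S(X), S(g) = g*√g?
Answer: 0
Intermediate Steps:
S(g) = g^(3/2)
m(X) = X^(3/2) + X*(X² + 7*X) (m(X) = ((X² + 6*X) + X)*X + X^(3/2) = (X² + 7*X)*X + X^(3/2) = X*(X² + 7*X) + X^(3/2) = X^(3/2) + X*(X² + 7*X))
G(O) = 2*O²
(30*(-49))*G(m(0)) = (30*(-49))*(2*(0³ + 0^(3/2) + 7*0²)²) = -2940*(0 + 0 + 7*0)² = -2940*(0 + 0 + 0)² = -2940*0² = -2940*0 = -1470*0 = 0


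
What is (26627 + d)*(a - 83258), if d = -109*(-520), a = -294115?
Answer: -31437812511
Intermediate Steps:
d = 56680
(26627 + d)*(a - 83258) = (26627 + 56680)*(-294115 - 83258) = 83307*(-377373) = -31437812511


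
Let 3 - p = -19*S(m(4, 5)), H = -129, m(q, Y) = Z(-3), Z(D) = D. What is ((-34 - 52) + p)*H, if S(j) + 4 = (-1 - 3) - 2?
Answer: 35217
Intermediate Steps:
m(q, Y) = -3
S(j) = -10 (S(j) = -4 + ((-1 - 3) - 2) = -4 + (-4 - 2) = -4 - 6 = -10)
p = -187 (p = 3 - (-19)*(-10) = 3 - 1*190 = 3 - 190 = -187)
((-34 - 52) + p)*H = ((-34 - 52) - 187)*(-129) = (-86 - 187)*(-129) = -273*(-129) = 35217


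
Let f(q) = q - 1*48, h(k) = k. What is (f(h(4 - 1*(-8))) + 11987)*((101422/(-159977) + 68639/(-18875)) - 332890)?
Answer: -12013099536786251153/3019565875 ≈ -3.9784e+9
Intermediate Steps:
f(q) = -48 + q (f(q) = q - 48 = -48 + q)
(f(h(4 - 1*(-8))) + 11987)*((101422/(-159977) + 68639/(-18875)) - 332890) = ((-48 + (4 - 1*(-8))) + 11987)*((101422/(-159977) + 68639/(-18875)) - 332890) = ((-48 + (4 + 8)) + 11987)*((101422*(-1/159977) + 68639*(-1/18875)) - 332890) = ((-48 + 12) + 11987)*((-101422/159977 - 68639/18875) - 332890) = (-36 + 11987)*(-12895001553/3019565875 - 332890) = 11951*(-1005196179130303/3019565875) = -12013099536786251153/3019565875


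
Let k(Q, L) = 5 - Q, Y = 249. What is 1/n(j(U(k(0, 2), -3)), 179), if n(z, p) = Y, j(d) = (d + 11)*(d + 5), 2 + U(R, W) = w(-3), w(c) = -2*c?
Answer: 1/249 ≈ 0.0040161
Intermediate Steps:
U(R, W) = 4 (U(R, W) = -2 - 2*(-3) = -2 + 6 = 4)
j(d) = (5 + d)*(11 + d) (j(d) = (11 + d)*(5 + d) = (5 + d)*(11 + d))
n(z, p) = 249
1/n(j(U(k(0, 2), -3)), 179) = 1/249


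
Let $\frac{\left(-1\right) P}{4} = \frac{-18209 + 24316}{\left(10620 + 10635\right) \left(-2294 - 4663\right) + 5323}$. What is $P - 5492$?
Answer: $- \frac{203019616469}{36966428} \approx -5492.0$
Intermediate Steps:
$P = \frac{6107}{36966428}$ ($P = - 4 \frac{-18209 + 24316}{\left(10620 + 10635\right) \left(-2294 - 4663\right) + 5323} = - 4 \frac{6107}{21255 \left(-6957\right) + 5323} = - 4 \frac{6107}{-147871035 + 5323} = - 4 \frac{6107}{-147865712} = - 4 \cdot 6107 \left(- \frac{1}{147865712}\right) = \left(-4\right) \left(- \frac{6107}{147865712}\right) = \frac{6107}{36966428} \approx 0.0001652$)
$P - 5492 = \frac{6107}{36966428} - 5492 = - \frac{203019616469}{36966428}$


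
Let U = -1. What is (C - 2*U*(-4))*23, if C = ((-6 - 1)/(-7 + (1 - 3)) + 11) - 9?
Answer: -1081/9 ≈ -120.11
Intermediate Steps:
C = 25/9 (C = (-7/(-7 - 2) + 11) - 9 = (-7/(-9) + 11) - 9 = (-7*(-⅑) + 11) - 9 = (7/9 + 11) - 9 = 106/9 - 9 = 25/9 ≈ 2.7778)
(C - 2*U*(-4))*23 = (25/9 - 2*(-1)*(-4))*23 = (25/9 + 2*(-4))*23 = (25/9 - 8)*23 = -47/9*23 = -1081/9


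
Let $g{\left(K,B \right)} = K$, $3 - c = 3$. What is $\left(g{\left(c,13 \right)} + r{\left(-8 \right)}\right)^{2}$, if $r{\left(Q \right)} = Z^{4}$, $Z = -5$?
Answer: $390625$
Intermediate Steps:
$c = 0$ ($c = 3 - 3 = 0$)
$r{\left(Q \right)} = 625$ ($r{\left(Q \right)} = \left(-5\right)^{4} = 625$)
$\left(g{\left(c,13 \right)} + r{\left(-8 \right)}\right)^{2} = \left(0 + 625\right)^{2} = 625^{2} = 390625$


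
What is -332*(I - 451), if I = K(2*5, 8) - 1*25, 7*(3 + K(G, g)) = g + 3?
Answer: 1109544/7 ≈ 1.5851e+5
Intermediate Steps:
K(G, g) = -18/7 + g/7 (K(G, g) = -3 + (g + 3)/7 = -3 + (3 + g)/7 = -3 + (3/7 + g/7) = -18/7 + g/7)
I = -185/7 (I = (-18/7 + (⅐)*8) - 1*25 = (-18/7 + 8/7) - 25 = -10/7 - 25 = -185/7 ≈ -26.429)
-332*(I - 451) = -332*(-185/7 - 451) = -332*(-3342/7) = 1109544/7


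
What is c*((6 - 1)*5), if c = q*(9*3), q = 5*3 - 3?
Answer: 8100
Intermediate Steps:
q = 12 (q = 15 - 3 = 12)
c = 324 (c = 12*(9*3) = 12*27 = 324)
c*((6 - 1)*5) = 324*((6 - 1)*5) = 324*(5*5) = 324*25 = 8100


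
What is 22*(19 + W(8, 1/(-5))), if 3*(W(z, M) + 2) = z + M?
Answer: 2156/5 ≈ 431.20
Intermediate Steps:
W(z, M) = -2 + M/3 + z/3 (W(z, M) = -2 + (z + M)/3 = -2 + (M + z)/3 = -2 + (M/3 + z/3) = -2 + M/3 + z/3)
22*(19 + W(8, 1/(-5))) = 22*(19 + (-2 + (⅓)/(-5) + (⅓)*8)) = 22*(19 + (-2 + (⅓)*(-⅕) + 8/3)) = 22*(19 + (-2 - 1/15 + 8/3)) = 22*(19 + ⅗) = 22*(98/5) = 2156/5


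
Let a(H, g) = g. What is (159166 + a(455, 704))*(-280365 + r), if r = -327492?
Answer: -97178098590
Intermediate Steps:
(159166 + a(455, 704))*(-280365 + r) = (159166 + 704)*(-280365 - 327492) = 159870*(-607857) = -97178098590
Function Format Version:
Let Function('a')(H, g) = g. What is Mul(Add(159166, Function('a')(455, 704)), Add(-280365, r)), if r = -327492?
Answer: -97178098590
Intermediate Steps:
Mul(Add(159166, Function('a')(455, 704)), Add(-280365, r)) = Mul(Add(159166, 704), Add(-280365, -327492)) = Mul(159870, -607857) = -97178098590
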